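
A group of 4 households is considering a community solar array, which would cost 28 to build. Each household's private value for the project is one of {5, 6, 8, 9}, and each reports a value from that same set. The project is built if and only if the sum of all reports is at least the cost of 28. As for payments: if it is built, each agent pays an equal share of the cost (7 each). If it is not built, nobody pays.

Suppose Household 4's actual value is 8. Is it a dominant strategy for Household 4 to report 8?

No

Consider the case where Household 1 reports 5, Household 2 reports 5 and Household 3 reports 9.
Truthful report 8: project not built, utility 0.
Report 9 instead: project built, pays 7, utility 8 - 7 = 1.
Since 1 > 0, reporting 9 is strictly better here, so truthful reporting is not dominant.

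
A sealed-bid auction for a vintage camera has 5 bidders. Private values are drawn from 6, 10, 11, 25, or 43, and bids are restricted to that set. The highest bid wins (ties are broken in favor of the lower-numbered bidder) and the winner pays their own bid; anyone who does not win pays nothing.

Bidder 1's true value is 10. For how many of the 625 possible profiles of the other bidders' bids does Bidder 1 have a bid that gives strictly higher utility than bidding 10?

Others bid (6, 6, 6, 6): truth gives 0; bid 6 gives 4 > 0. Violating.
Others bid (6, 6, 6, 10): truth gives 0; no alternative beats it.
Others bid (6, 6, 6, 11): truth gives 0; no alternative beats it.
(Checking all 625 profiles: 1 has a profitable deviation, 624 do not.)

1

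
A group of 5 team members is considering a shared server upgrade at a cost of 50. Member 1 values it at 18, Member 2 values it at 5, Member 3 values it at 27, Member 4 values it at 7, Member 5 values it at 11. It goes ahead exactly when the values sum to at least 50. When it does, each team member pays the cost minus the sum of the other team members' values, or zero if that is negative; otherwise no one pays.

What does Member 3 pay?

9

Total value 68 ≥ cost 50, so the project is built.
The other team members' values sum to 41.
Cost minus that sum is 50 - 41 = 9.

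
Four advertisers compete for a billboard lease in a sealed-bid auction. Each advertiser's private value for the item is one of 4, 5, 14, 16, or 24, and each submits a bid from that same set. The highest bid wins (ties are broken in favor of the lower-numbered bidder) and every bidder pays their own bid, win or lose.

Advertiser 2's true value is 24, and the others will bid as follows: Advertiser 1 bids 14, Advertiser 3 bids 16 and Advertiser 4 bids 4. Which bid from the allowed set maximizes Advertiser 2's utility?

16

Bid 4: loses but pays 4, utility -4.
Bid 5: loses but pays 5, utility -5.
Bid 14: loses but pays 14, utility -14.
Bid 16: wins, pays 16, utility 24 - 16 = 8.
Bid 24: wins, pays 24, utility 24 - 24 = 0.
The best choice is 16 with utility 8.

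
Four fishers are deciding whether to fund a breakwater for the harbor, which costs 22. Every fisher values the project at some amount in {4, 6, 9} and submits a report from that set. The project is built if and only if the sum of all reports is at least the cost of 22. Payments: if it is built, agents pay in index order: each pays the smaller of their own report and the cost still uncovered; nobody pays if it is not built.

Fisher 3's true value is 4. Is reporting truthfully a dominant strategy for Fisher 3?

Check each profile of the others' reports and compare truth against every alternative report.
Others report (4, 4, 9): truth gives 0, best alternative gives -2.
Others report (4, 6, 6): truth gives 0, best alternative gives -2.
Others report (4, 6, 9): truth gives 0, best alternative gives -2.
Others report (4, 9, 4): truth gives 0, best alternative gives -2.
Others report (4, 9, 6): truth gives 0, best alternative gives -2.
Others report (4, 9, 9): truth gives 0, best alternative gives -2.
(Remaining 21 profiles checked similarly; truth is weakly best in each.)
In every case the truthful report is at least as good as any alternative, so it is a dominant strategy.

Yes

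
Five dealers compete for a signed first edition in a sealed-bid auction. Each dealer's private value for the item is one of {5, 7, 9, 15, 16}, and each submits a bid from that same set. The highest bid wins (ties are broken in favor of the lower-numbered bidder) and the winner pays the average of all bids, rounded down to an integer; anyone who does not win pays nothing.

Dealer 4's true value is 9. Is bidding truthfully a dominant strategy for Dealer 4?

Consider the case where Dealer 1 bids 5, Dealer 2 bids 5, Dealer 3 bids 5 and Dealer 5 bids 7.
Truthful bid 9: wins, pays 6, utility 9 - 6 = 3.
Bid 7 instead: wins, pays 5, utility 9 - 5 = 4.
Since 4 > 3, bidding 7 is strictly better here, so truthful bidding is not dominant.

No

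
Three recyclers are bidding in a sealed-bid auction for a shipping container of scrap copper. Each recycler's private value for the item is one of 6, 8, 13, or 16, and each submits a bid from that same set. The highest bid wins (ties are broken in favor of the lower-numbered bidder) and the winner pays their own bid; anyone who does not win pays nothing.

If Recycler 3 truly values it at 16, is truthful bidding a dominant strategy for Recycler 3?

No

Consider the case where Recycler 1 bids 6 and Recycler 2 bids 6.
Truthful bid 16: wins, pays 16, utility 16 - 16 = 0.
Bid 8 instead: wins, pays 8, utility 16 - 8 = 8.
Since 8 > 0, bidding 8 is strictly better here, so truthful bidding is not dominant.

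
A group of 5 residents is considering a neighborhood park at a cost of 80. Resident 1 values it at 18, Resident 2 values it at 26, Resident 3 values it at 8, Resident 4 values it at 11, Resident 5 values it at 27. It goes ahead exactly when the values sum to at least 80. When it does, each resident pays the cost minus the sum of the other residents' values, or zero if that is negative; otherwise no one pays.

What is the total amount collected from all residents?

42

Total value 90 ≥ cost 80, so it is built.
Resident 1: others sum to 72; max(0, 80 - 72) = 8.
Resident 2: others sum to 64; max(0, 80 - 64) = 16.
Resident 3: others sum to 82; max(0, 80 - 82) = 0.
Resident 4: others sum to 79; max(0, 80 - 79) = 1.
Resident 5: others sum to 63; max(0, 80 - 63) = 17.
Total collected = 8 + 16 + 0 + 1 + 17 = 42.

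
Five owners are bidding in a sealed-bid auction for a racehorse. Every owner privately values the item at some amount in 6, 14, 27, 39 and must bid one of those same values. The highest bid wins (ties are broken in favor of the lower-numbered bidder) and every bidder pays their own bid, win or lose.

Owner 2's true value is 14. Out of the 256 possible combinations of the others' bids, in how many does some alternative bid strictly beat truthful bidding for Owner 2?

248

Others bid (6, 6, 6, 27): truth gives -14; bid 6 gives -6 > -14. Violating.
Others bid (6, 6, 6, 39): truth gives -14; bid 6 gives -6 > -14. Violating.
Others bid (6, 6, 14, 27): truth gives -14; bid 6 gives -6 > -14. Violating.
Others bid (6, 6, 14, 39): truth gives -14; bid 6 gives -6 > -14. Violating.
Others bid (6, 6, 6, 6): truth gives 0; no alternative beats it.
Others bid (6, 6, 6, 14): truth gives 0; no alternative beats it.
(Checking all 256 profiles: 248 have a profitable deviation, 8 do not.)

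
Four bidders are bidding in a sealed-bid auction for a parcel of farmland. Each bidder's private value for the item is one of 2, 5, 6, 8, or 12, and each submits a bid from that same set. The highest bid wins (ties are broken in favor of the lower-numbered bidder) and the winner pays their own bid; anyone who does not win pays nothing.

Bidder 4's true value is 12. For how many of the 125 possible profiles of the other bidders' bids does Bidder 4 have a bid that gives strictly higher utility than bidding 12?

27

Others bid (2, 2, 2): truth gives 0; bid 5 gives 7 > 0. Violating.
Others bid (2, 2, 5): truth gives 0; bid 6 gives 6 > 0. Violating.
Others bid (2, 2, 6): truth gives 0; bid 8 gives 4 > 0. Violating.
Others bid (2, 5, 2): truth gives 0; bid 6 gives 6 > 0. Violating.
Others bid (2, 2, 8): truth gives 0; no alternative beats it.
Others bid (2, 2, 12): truth gives 0; no alternative beats it.
(Checking all 125 profiles: 27 have a profitable deviation, 98 do not.)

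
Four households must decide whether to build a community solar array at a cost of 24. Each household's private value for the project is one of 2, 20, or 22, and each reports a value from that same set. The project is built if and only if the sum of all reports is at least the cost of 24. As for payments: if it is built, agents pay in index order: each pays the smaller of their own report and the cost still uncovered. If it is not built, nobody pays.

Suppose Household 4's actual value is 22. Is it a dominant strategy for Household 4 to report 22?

Yes

Check each profile of the others' reports and compare truth against every alternative report.
Others report (2, 2, 20): truth gives 22, best alternative gives 22.
Others report (2, 2, 22): truth gives 22, best alternative gives 22.
Others report (2, 20, 2): truth gives 22, best alternative gives 22.
Others report (2, 20, 20): truth gives 22, best alternative gives 22.
Others report (2, 20, 22): truth gives 22, best alternative gives 22.
Others report (2, 22, 2): truth gives 22, best alternative gives 22.
(Remaining 21 profiles checked similarly; truth is weakly best in each.)
In every case the truthful report is at least as good as any alternative, so it is a dominant strategy.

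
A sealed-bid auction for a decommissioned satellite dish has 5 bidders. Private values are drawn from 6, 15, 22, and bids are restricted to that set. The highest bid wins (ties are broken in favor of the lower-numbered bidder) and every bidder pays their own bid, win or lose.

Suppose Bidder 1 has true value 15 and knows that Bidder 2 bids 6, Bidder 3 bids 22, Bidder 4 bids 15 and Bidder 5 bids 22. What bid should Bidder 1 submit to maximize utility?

6

Bid 6: loses but pays 6, utility -6.
Bid 15: loses but pays 15, utility -15.
Bid 22: wins, pays 22, utility 15 - 22 = -7.
The best choice is 6 with utility -6.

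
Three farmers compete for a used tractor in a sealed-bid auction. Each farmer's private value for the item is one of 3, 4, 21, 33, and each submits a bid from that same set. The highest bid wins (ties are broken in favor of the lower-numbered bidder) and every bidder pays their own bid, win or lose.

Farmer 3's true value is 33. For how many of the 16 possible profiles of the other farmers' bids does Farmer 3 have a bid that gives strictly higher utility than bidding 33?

11

Others bid (3, 3): truth gives 0; bid 4 gives 29 > 0. Violating.
Others bid (3, 4): truth gives 0; bid 21 gives 12 > 0. Violating.
Others bid (3, 33): truth gives -33; bid 3 gives -3 > -33. Violating.
Others bid (4, 3): truth gives 0; bid 21 gives 12 > 0. Violating.
Others bid (3, 21): truth gives 0; no alternative beats it.
Others bid (4, 21): truth gives 0; no alternative beats it.
(Checking all 16 profiles: 11 have a profitable deviation, 5 do not.)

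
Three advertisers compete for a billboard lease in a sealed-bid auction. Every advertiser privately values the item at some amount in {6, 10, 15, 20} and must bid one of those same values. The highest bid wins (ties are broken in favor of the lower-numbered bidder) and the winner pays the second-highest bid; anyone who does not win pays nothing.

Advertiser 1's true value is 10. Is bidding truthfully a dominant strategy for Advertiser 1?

Yes

Check each profile of the others' bids and compare truth against every alternative bid.
Others bid (6, 6): truth gives 4, best alternative gives 4.
Others bid (6, 10): truth gives 0, best alternative gives 0.
Others bid (6, 15): truth gives 0, best alternative gives 0.
Others bid (6, 20): truth gives 0, best alternative gives 0.
Others bid (10, 6): truth gives 0, best alternative gives 0.
Others bid (10, 10): truth gives 0, best alternative gives 0.
(Remaining 10 profiles checked similarly; truth is weakly best in each.)
In every case the truthful bid is at least as good as any alternative, so it is a dominant strategy.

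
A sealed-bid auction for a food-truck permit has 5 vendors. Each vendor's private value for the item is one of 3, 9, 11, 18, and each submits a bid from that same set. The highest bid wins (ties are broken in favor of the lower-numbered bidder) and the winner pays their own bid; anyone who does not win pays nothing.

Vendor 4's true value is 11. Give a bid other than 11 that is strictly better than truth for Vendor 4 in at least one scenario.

Suppose Vendor 1 bids 3, Vendor 2 bids 3, Vendor 3 bids 3 and Vendor 5 bids 3.
Bid 11: wins, pays 11, utility 11 - 11 = 0.
Bid 9: wins, pays 9, utility 11 - 9 = 2.
So bidding 9 beats truth here (2 > 0).

9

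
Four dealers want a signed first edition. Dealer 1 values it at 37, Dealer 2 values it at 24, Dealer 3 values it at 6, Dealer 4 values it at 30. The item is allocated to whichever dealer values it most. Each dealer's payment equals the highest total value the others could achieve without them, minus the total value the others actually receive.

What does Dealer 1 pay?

Dealer 1 has the highest value and receives the item.
Without Dealer 1, the item would go to the next-highest value, 30, so the others could achieve 30.
With Dealer 1 present and winning, the others receive nothing, so their total is 0.
Payment = 30 - 0 = 30.

30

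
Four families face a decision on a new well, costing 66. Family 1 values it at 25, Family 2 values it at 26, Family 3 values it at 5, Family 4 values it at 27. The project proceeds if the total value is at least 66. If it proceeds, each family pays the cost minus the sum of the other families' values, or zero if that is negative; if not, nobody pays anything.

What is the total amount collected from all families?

27

Total value 83 ≥ cost 66, so it is built.
Family 1: others sum to 58; max(0, 66 - 58) = 8.
Family 2: others sum to 57; max(0, 66 - 57) = 9.
Family 3: others sum to 78; max(0, 66 - 78) = 0.
Family 4: others sum to 56; max(0, 66 - 56) = 10.
Total collected = 8 + 9 + 0 + 10 = 27.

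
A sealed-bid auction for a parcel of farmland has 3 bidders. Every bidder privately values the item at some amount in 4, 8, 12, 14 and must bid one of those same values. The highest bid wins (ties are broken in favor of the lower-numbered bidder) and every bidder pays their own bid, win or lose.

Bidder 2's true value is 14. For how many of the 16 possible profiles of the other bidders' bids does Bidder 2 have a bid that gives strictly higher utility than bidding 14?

10

Others bid (4, 4): truth gives 0; bid 8 gives 6 > 0. Violating.
Others bid (4, 8): truth gives 0; bid 8 gives 6 > 0. Violating.
Others bid (4, 12): truth gives 0; bid 12 gives 2 > 0. Violating.
Others bid (8, 4): truth gives 0; bid 12 gives 2 > 0. Violating.
Others bid (4, 14): truth gives 0; no alternative beats it.
Others bid (8, 14): truth gives 0; no alternative beats it.
(Checking all 16 profiles: 10 have a profitable deviation, 6 do not.)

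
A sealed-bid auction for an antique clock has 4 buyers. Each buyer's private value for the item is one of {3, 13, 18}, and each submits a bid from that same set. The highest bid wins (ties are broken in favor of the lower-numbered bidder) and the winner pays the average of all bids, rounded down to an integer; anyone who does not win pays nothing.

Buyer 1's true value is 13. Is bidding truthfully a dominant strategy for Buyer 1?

No

Consider the case where Buyer 2 bids 3, Buyer 3 bids 3 and Buyer 4 bids 3.
Truthful bid 13: wins, pays 5, utility 13 - 5 = 8.
Bid 3 instead: wins, pays 3, utility 13 - 3 = 10.
Since 10 > 8, bidding 3 is strictly better here, so truthful bidding is not dominant.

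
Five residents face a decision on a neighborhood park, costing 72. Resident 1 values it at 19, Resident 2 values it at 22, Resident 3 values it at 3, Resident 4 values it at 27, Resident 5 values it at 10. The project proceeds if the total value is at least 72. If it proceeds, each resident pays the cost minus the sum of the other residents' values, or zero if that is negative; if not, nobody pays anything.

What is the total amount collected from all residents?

Total value 81 ≥ cost 72, so it is built.
Resident 1: others sum to 62; max(0, 72 - 62) = 10.
Resident 2: others sum to 59; max(0, 72 - 59) = 13.
Resident 3: others sum to 78; max(0, 72 - 78) = 0.
Resident 4: others sum to 54; max(0, 72 - 54) = 18.
Resident 5: others sum to 71; max(0, 72 - 71) = 1.
Total collected = 10 + 13 + 0 + 18 + 1 = 42.

42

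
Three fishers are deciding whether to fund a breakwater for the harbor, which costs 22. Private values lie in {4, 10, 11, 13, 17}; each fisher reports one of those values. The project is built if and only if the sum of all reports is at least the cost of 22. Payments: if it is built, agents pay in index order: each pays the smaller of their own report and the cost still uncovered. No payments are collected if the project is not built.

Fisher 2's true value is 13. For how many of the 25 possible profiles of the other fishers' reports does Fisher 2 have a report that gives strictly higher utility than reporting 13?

Others report (4, 10): truth gives 0; report 10 gives 3 > 0. Violating.
Others report (4, 11): truth gives 0; report 10 gives 3 > 0. Violating.
Others report (4, 13): truth gives 0; report 10 gives 3 > 0. Violating.
Others report (4, 17): truth gives 0; report 4 gives 9 > 0. Violating.
Others report (4, 4): truth gives 0; no alternative beats it.
Others report (13, 4): truth gives 4; no alternative beats it.
(Checking all 25 profiles: 23 have a profitable deviation, 2 do not.)

23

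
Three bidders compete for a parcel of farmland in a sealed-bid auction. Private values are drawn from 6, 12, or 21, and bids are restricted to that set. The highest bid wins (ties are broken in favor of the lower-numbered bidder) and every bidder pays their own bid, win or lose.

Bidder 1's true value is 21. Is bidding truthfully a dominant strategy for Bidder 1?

No

Consider the case where Bidder 2 bids 6 and Bidder 3 bids 6.
Truthful bid 21: wins, pays 21, utility 21 - 21 = 0.
Bid 6 instead: wins, pays 6, utility 21 - 6 = 15.
Since 15 > 0, bidding 6 is strictly better here, so truthful bidding is not dominant.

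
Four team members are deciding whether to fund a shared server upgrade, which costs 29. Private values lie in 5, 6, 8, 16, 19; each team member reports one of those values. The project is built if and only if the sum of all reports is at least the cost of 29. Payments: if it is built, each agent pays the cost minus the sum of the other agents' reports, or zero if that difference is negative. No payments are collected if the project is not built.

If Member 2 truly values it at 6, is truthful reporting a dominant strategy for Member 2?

Yes

Check each profile of the others' reports and compare truth against every alternative report.
Others report (5, 5, 19): truth gives 6, best alternative gives 6.
Others report (5, 6, 19): truth gives 6, best alternative gives 6.
Others report (5, 8, 16): truth gives 6, best alternative gives 6.
Others report (5, 8, 19): truth gives 6, best alternative gives 6.
Others report (5, 16, 8): truth gives 6, best alternative gives 6.
Others report (5, 16, 16): truth gives 6, best alternative gives 6.
(Remaining 119 profiles checked similarly; truth is weakly best in each.)
In every case the truthful report is at least as good as any alternative, so it is a dominant strategy.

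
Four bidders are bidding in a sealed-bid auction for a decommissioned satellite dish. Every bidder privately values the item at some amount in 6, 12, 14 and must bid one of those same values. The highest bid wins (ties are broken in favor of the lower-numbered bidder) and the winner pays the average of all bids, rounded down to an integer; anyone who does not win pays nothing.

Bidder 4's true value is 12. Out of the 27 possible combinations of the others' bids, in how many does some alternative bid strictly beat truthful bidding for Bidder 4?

Others bid (6, 6, 12): truth gives 0; bid 14 gives 3 > 0. Violating.
Others bid (6, 12, 6): truth gives 0; bid 14 gives 3 > 0. Violating.
Others bid (6, 12, 12): truth gives 0; bid 14 gives 1 > 0. Violating.
Others bid (12, 6, 6): truth gives 0; bid 14 gives 3 > 0. Violating.
Others bid (6, 6, 6): truth gives 5; no alternative beats it.
Others bid (6, 6, 14): truth gives 0; no alternative beats it.
(Checking all 27 profiles: 6 have a profitable deviation, 21 do not.)

6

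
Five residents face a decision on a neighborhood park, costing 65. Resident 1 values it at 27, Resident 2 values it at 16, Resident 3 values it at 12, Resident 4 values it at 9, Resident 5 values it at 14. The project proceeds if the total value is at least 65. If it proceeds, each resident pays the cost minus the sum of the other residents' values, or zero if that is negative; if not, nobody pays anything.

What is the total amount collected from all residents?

Total value 78 ≥ cost 65, so it is built.
Resident 1: others sum to 51; max(0, 65 - 51) = 14.
Resident 2: others sum to 62; max(0, 65 - 62) = 3.
Resident 3: others sum to 66; max(0, 65 - 66) = 0.
Resident 4: others sum to 69; max(0, 65 - 69) = 0.
Resident 5: others sum to 64; max(0, 65 - 64) = 1.
Total collected = 14 + 3 + 0 + 0 + 1 = 18.

18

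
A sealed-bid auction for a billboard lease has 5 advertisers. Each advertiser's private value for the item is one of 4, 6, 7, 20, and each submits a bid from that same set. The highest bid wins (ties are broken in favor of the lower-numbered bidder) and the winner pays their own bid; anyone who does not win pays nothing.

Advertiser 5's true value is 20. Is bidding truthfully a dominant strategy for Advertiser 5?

No

Consider the case where Advertiser 1 bids 4, Advertiser 2 bids 4, Advertiser 3 bids 4 and Advertiser 4 bids 4.
Truthful bid 20: wins, pays 20, utility 20 - 20 = 0.
Bid 6 instead: wins, pays 6, utility 20 - 6 = 14.
Since 14 > 0, bidding 6 is strictly better here, so truthful bidding is not dominant.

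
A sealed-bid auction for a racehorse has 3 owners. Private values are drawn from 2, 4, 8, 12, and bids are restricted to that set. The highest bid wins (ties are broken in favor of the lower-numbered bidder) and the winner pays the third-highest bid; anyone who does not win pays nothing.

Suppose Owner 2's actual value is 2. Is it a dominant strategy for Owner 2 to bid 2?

Yes

Check each profile of the others' bids and compare truth against every alternative bid.
Others bid (2, 2): truth gives 0, best alternative gives 0.
Others bid (2, 4): truth gives 0, best alternative gives 0.
Others bid (2, 8): truth gives 0, best alternative gives 0.
Others bid (2, 12): truth gives 0, best alternative gives 0.
Others bid (4, 2): truth gives 0, best alternative gives 0.
Others bid (4, 4): truth gives 0, best alternative gives 0.
(Remaining 10 profiles checked similarly; truth is weakly best in each.)
In every case the truthful bid is at least as good as any alternative, so it is a dominant strategy.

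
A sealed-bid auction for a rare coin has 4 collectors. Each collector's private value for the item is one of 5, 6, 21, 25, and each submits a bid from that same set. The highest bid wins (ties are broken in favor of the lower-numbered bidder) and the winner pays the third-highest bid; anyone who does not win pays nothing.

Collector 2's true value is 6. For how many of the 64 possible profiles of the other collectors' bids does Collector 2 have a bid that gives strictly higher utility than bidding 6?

Others bid (5, 5, 21): truth gives 0; bid 21 gives 1 > 0. Violating.
Others bid (5, 5, 25): truth gives 0; bid 25 gives 1 > 0. Violating.
Others bid (5, 21, 5): truth gives 0; bid 21 gives 1 > 0. Violating.
Others bid (5, 25, 5): truth gives 0; bid 25 gives 1 > 0. Violating.
Others bid (5, 5, 5): truth gives 1; no alternative beats it.
Others bid (5, 5, 6): truth gives 1; no alternative beats it.
(Checking all 64 profiles: 6 have a profitable deviation, 58 do not.)

6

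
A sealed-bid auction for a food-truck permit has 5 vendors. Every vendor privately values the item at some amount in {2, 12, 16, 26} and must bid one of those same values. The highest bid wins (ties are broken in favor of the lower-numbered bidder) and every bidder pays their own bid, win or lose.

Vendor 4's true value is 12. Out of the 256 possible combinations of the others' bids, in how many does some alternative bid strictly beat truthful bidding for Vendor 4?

Others bid (2, 2, 2, 16): truth gives -12; bid 2 gives -2 > -12. Violating.
Others bid (2, 2, 2, 26): truth gives -12; bid 2 gives -2 > -12. Violating.
Others bid (2, 2, 12, 2): truth gives -12; bid 2 gives -2 > -12. Violating.
Others bid (2, 2, 12, 12): truth gives -12; bid 2 gives -2 > -12. Violating.
Others bid (2, 2, 2, 2): truth gives 0; no alternative beats it.
Others bid (2, 2, 2, 12): truth gives 0; no alternative beats it.
(Checking all 256 profiles: 254 have a profitable deviation, 2 do not.)

254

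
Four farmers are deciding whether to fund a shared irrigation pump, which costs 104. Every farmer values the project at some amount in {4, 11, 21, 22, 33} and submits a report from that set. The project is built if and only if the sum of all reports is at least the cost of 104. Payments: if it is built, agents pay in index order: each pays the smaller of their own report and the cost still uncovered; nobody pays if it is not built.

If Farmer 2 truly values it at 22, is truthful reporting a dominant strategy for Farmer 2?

No

Consider the case where Farmer 1 reports 21, Farmer 3 reports 33 and Farmer 4 reports 33.
Truthful report 22: project built, pays 22, utility 22 - 22 = 0.
Report 21 instead: project built, pays 21, utility 22 - 21 = 1.
Since 1 > 0, reporting 21 is strictly better here, so truthful reporting is not dominant.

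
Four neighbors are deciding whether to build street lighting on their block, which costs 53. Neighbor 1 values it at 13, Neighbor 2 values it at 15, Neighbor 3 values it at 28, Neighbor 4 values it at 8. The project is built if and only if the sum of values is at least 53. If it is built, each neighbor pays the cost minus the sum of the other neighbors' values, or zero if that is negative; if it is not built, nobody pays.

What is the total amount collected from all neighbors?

23

Total value 64 ≥ cost 53, so it is built.
Neighbor 1: others sum to 51; max(0, 53 - 51) = 2.
Neighbor 2: others sum to 49; max(0, 53 - 49) = 4.
Neighbor 3: others sum to 36; max(0, 53 - 36) = 17.
Neighbor 4: others sum to 56; max(0, 53 - 56) = 0.
Total collected = 2 + 4 + 17 + 0 = 23.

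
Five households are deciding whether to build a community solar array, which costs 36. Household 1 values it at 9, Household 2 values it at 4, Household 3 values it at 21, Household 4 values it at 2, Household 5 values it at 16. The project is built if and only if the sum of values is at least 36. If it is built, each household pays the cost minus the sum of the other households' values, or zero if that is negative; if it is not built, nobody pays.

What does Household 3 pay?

Total value 52 ≥ cost 36, so the project is built.
The other households' values sum to 31.
Cost minus that sum is 36 - 31 = 5.

5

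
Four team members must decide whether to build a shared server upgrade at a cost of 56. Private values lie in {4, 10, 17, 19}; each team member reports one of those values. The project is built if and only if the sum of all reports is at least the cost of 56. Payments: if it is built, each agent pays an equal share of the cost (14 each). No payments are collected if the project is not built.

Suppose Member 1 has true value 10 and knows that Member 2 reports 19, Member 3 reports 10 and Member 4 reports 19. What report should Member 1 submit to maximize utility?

4

Report 4: project not built, utility 0.
Report 10: project built, pays 14, utility 10 - 14 = -4.
Report 17: project built, pays 14, utility 10 - 14 = -4.
Report 19: project built, pays 14, utility 10 - 14 = -4.
The best choice is 4 with utility 0.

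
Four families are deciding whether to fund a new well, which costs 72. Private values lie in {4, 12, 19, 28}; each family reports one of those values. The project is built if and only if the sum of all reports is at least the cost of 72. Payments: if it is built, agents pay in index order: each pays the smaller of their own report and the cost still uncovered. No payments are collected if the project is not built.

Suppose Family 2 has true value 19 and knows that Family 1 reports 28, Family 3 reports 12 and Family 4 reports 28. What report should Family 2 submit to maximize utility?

4

Report 4: project built, pays 4, utility 19 - 4 = 15.
Report 12: project built, pays 12, utility 19 - 12 = 7.
Report 19: project built, pays 19, utility 19 - 19 = 0.
Report 28: project built, pays 28, utility 19 - 28 = -9.
The best choice is 4 with utility 15.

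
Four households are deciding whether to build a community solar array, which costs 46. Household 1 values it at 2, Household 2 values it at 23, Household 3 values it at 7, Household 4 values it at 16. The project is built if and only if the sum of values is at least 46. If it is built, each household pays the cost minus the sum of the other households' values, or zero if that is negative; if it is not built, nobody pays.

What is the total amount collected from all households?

Total value 48 ≥ cost 46, so it is built.
Household 1: others sum to 46; max(0, 46 - 46) = 0.
Household 2: others sum to 25; max(0, 46 - 25) = 21.
Household 3: others sum to 41; max(0, 46 - 41) = 5.
Household 4: others sum to 32; max(0, 46 - 32) = 14.
Total collected = 0 + 21 + 5 + 14 = 40.

40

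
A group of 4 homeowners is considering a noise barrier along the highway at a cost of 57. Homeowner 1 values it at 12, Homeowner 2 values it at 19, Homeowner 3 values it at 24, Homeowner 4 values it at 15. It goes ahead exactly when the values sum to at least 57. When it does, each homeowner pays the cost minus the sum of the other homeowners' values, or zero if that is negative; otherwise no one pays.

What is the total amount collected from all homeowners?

Total value 70 ≥ cost 57, so it is built.
Homeowner 1: others sum to 58; max(0, 57 - 58) = 0.
Homeowner 2: others sum to 51; max(0, 57 - 51) = 6.
Homeowner 3: others sum to 46; max(0, 57 - 46) = 11.
Homeowner 4: others sum to 55; max(0, 57 - 55) = 2.
Total collected = 0 + 6 + 11 + 2 = 19.

19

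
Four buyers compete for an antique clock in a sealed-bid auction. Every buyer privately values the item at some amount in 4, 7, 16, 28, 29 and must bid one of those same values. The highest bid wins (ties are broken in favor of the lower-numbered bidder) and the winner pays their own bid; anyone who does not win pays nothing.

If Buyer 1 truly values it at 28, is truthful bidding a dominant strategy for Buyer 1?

Consider the case where Buyer 2 bids 4, Buyer 3 bids 4 and Buyer 4 bids 4.
Truthful bid 28: wins, pays 28, utility 28 - 28 = 0.
Bid 4 instead: wins, pays 4, utility 28 - 4 = 24.
Since 24 > 0, bidding 4 is strictly better here, so truthful bidding is not dominant.

No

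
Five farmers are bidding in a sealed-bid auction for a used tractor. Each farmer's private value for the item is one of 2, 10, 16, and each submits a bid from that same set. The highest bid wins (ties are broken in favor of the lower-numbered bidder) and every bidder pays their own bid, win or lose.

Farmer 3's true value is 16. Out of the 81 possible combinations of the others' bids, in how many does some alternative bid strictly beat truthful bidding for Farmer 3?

49

Others bid (2, 2, 2, 2): truth gives 0; bid 10 gives 6 > 0. Violating.
Others bid (2, 2, 2, 10): truth gives 0; bid 10 gives 6 > 0. Violating.
Others bid (2, 2, 10, 2): truth gives 0; bid 10 gives 6 > 0. Violating.
Others bid (2, 2, 10, 10): truth gives 0; bid 10 gives 6 > 0. Violating.
Others bid (2, 2, 2, 16): truth gives 0; no alternative beats it.
Others bid (2, 2, 10, 16): truth gives 0; no alternative beats it.
(Checking all 81 profiles: 49 have a profitable deviation, 32 do not.)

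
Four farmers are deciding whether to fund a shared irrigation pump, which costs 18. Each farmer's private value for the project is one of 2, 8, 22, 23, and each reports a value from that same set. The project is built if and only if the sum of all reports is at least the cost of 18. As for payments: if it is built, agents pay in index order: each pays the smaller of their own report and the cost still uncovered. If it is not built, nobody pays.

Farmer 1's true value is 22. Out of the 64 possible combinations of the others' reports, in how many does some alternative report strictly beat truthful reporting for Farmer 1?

63

Others report (2, 2, 8): truth gives 4; report 8 gives 14 > 4. Violating.
Others report (2, 2, 22): truth gives 4; report 2 gives 20 > 4. Violating.
Others report (2, 2, 23): truth gives 4; report 2 gives 20 > 4. Violating.
Others report (2, 8, 2): truth gives 4; report 8 gives 14 > 4. Violating.
Others report (2, 2, 2): truth gives 4; no alternative beats it.
(Checking all 64 profiles: 63 have a profitable deviation, 1 does not.)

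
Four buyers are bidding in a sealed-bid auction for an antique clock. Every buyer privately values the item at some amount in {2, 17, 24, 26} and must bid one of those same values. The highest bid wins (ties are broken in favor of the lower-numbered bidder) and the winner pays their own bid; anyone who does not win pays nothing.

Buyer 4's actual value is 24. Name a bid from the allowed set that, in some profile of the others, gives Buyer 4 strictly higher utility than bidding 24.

17

Suppose Buyer 1 bids 2, Buyer 2 bids 2 and Buyer 3 bids 2.
Bid 24: wins, pays 24, utility 24 - 24 = 0.
Bid 17: wins, pays 17, utility 24 - 17 = 7.
So bidding 17 beats truth here (7 > 0).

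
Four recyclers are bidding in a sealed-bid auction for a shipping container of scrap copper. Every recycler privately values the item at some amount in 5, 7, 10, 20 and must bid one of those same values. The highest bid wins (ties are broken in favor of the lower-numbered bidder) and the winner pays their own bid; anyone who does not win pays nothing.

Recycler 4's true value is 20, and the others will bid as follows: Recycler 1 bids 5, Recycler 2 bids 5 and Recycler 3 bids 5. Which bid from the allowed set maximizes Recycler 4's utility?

7

Bid 5: loses, pays 0, utility 0.
Bid 7: wins, pays 7, utility 20 - 7 = 13.
Bid 10: wins, pays 10, utility 20 - 10 = 10.
Bid 20: wins, pays 20, utility 20 - 20 = 0.
The best choice is 7 with utility 13.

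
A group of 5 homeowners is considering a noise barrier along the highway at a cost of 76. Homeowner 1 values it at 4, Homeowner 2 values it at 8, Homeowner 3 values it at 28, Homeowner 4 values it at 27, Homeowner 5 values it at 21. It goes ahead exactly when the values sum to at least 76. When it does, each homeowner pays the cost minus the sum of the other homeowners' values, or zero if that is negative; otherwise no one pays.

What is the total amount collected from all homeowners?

Total value 88 ≥ cost 76, so it is built.
Homeowner 1: others sum to 84; max(0, 76 - 84) = 0.
Homeowner 2: others sum to 80; max(0, 76 - 80) = 0.
Homeowner 3: others sum to 60; max(0, 76 - 60) = 16.
Homeowner 4: others sum to 61; max(0, 76 - 61) = 15.
Homeowner 5: others sum to 67; max(0, 76 - 67) = 9.
Total collected = 0 + 0 + 16 + 15 + 9 = 40.

40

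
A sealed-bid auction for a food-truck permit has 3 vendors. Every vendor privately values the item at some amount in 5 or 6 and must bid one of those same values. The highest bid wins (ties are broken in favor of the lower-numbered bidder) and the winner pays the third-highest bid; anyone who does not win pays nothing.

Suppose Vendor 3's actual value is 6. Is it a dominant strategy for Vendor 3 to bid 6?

Check each profile of the others' bids and compare truth against every alternative bid.
Others bid (5, 5): truth gives 1, best alternative gives 0.
Others bid (5, 6): truth gives 0, best alternative gives 0.
Others bid (6, 5): truth gives 0, best alternative gives 0.
Others bid (6, 6): truth gives 0, best alternative gives 0.
In every case the truthful bid is at least as good as any alternative, so it is a dominant strategy.

Yes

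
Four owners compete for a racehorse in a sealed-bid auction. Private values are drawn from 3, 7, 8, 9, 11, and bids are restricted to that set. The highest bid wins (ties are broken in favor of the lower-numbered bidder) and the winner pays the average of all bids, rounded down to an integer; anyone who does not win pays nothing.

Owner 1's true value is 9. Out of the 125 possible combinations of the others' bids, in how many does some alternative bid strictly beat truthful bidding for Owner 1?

Others bid (3, 3, 3): truth gives 5; bid 3 gives 6 > 5. Violating.
Others bid (3, 3, 11): truth gives 0; bid 11 gives 2 > 0. Violating.
Others bid (3, 7, 11): truth gives 0; bid 11 gives 1 > 0. Violating.
Others bid (3, 8, 8): truth gives 2; bid 8 gives 3 > 2. Violating.
Others bid (3, 3, 7): truth gives 4; no alternative beats it.
Others bid (3, 3, 8): truth gives 4; no alternative beats it.
(Checking all 125 profiles: 28 have a profitable deviation, 97 do not.)

28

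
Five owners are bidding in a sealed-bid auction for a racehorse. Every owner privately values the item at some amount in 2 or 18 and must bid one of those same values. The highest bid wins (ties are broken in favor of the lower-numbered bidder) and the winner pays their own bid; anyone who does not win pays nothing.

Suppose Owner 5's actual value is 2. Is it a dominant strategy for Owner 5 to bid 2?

Check each profile of the others' bids and compare truth against every alternative bid.
Others bid (2, 2, 2, 2): truth gives 0, best alternative gives -16.
Others bid (2, 2, 2, 18): truth gives 0, best alternative gives 0.
Others bid (2, 2, 18, 2): truth gives 0, best alternative gives 0.
Others bid (2, 2, 18, 18): truth gives 0, best alternative gives 0.
Others bid (2, 18, 2, 2): truth gives 0, best alternative gives 0.
Others bid (2, 18, 2, 18): truth gives 0, best alternative gives 0.
(Remaining 10 profiles checked similarly; truth is weakly best in each.)
In every case the truthful bid is at least as good as any alternative, so it is a dominant strategy.

Yes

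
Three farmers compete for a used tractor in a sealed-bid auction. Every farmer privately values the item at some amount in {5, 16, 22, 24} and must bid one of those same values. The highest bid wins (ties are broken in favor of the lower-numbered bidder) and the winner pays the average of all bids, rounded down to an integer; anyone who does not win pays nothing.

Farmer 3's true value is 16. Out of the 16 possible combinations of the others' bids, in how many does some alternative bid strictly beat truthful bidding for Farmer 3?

2

Others bid (5, 16): truth gives 0; bid 22 gives 2 > 0. Violating.
Others bid (16, 5): truth gives 0; bid 22 gives 2 > 0. Violating.
Others bid (5, 5): truth gives 8; no alternative beats it.
Others bid (5, 22): truth gives 0; no alternative beats it.
(Checking all 16 profiles: 2 have a profitable deviation, 14 do not.)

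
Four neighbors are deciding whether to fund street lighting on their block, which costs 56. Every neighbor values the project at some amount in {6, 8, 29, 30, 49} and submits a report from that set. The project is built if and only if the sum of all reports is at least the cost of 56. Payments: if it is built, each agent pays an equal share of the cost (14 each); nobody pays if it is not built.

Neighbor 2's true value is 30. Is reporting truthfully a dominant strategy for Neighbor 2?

Consider the case where Neighbor 1 reports 6, Neighbor 3 reports 6 and Neighbor 4 reports 6.
Truthful report 30: project not built, utility 0.
Report 49 instead: project built, pays 14, utility 30 - 14 = 16.
Since 16 > 0, reporting 49 is strictly better here, so truthful reporting is not dominant.

No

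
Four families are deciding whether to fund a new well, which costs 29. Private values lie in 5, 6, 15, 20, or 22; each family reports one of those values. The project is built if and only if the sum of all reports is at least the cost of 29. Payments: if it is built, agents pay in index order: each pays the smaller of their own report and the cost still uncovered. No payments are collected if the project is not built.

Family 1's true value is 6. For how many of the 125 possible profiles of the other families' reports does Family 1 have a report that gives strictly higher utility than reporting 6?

117

Others report (5, 5, 15): truth gives 0; report 5 gives 1 > 0. Violating.
Others report (5, 5, 20): truth gives 0; report 5 gives 1 > 0. Violating.
Others report (5, 5, 22): truth gives 0; report 5 gives 1 > 0. Violating.
Others report (5, 6, 15): truth gives 0; report 5 gives 1 > 0. Violating.
Others report (5, 5, 5): truth gives 0; no alternative beats it.
Others report (5, 5, 6): truth gives 0; no alternative beats it.
(Checking all 125 profiles: 117 have a profitable deviation, 8 do not.)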